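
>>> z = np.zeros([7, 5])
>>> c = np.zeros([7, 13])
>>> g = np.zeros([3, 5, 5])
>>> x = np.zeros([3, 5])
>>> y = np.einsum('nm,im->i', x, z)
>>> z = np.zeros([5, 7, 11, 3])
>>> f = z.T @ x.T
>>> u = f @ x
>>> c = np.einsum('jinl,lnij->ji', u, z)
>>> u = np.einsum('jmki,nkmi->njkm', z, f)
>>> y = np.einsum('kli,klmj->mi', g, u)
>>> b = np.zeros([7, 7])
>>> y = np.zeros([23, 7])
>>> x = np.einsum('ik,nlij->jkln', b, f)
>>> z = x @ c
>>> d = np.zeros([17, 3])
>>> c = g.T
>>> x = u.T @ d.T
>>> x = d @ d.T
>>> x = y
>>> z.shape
(3, 7, 11, 11)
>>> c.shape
(5, 5, 3)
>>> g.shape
(3, 5, 5)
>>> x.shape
(23, 7)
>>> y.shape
(23, 7)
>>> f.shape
(3, 11, 7, 3)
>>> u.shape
(3, 5, 11, 7)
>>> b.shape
(7, 7)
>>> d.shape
(17, 3)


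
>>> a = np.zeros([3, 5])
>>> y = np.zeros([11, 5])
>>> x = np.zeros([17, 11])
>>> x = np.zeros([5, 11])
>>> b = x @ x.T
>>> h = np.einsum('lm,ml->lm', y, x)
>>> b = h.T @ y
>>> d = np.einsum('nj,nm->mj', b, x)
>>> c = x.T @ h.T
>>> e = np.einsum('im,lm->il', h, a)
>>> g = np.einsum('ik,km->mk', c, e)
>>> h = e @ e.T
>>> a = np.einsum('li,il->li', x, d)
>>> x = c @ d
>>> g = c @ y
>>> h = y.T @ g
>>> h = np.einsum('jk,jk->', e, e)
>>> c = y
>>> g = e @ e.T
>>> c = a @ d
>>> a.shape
(5, 11)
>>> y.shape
(11, 5)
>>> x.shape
(11, 5)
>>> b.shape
(5, 5)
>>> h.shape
()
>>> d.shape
(11, 5)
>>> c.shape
(5, 5)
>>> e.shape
(11, 3)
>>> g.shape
(11, 11)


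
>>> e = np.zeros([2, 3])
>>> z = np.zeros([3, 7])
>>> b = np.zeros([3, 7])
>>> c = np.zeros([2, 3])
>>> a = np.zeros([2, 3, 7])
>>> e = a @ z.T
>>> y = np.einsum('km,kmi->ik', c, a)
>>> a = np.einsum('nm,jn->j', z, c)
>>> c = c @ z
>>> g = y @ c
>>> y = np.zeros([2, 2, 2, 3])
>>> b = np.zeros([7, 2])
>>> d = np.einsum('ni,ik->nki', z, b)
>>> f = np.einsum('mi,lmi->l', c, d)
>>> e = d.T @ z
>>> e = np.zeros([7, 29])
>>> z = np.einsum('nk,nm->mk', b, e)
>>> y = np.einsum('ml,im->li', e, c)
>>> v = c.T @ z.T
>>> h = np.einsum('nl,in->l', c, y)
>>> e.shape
(7, 29)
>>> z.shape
(29, 2)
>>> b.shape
(7, 2)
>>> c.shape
(2, 7)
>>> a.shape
(2,)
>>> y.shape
(29, 2)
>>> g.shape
(7, 7)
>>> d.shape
(3, 2, 7)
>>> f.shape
(3,)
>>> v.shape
(7, 29)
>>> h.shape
(7,)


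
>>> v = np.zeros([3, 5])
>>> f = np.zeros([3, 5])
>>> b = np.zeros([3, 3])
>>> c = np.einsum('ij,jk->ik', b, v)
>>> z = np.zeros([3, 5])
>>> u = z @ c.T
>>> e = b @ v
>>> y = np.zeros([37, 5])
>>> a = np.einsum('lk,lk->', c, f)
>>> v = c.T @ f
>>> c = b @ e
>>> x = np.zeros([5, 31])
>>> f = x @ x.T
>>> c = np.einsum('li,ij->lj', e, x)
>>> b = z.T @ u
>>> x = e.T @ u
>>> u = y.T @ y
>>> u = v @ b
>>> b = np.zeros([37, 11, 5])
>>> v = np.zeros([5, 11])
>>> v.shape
(5, 11)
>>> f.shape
(5, 5)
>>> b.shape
(37, 11, 5)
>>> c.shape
(3, 31)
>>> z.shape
(3, 5)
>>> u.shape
(5, 3)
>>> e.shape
(3, 5)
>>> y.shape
(37, 5)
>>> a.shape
()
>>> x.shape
(5, 3)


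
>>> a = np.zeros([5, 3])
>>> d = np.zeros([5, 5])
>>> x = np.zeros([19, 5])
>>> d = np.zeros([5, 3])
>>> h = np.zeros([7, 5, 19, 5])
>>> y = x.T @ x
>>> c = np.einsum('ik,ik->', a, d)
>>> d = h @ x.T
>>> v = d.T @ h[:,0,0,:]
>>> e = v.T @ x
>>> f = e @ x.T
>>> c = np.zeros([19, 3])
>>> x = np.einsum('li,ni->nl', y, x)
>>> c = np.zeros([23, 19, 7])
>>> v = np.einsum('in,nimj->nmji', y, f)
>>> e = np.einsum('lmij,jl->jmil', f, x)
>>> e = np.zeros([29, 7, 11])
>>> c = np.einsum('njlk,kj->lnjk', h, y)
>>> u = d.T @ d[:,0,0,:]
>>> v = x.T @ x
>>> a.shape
(5, 3)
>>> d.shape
(7, 5, 19, 19)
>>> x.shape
(19, 5)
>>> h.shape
(7, 5, 19, 5)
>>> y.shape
(5, 5)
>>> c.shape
(19, 7, 5, 5)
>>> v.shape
(5, 5)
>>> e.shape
(29, 7, 11)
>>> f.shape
(5, 5, 19, 19)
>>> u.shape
(19, 19, 5, 19)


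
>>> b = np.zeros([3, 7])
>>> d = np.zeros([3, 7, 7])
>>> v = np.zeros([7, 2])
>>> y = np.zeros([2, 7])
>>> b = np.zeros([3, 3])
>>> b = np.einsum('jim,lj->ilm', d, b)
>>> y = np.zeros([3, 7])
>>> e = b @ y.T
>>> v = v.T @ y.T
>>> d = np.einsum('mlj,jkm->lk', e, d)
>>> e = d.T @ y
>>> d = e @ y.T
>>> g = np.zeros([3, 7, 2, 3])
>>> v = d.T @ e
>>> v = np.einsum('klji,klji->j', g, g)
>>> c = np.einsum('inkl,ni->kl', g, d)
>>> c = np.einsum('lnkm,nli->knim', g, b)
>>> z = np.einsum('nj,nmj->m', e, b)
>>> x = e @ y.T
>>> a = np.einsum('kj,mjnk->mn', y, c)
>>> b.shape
(7, 3, 7)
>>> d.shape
(7, 3)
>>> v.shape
(2,)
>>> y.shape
(3, 7)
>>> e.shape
(7, 7)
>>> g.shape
(3, 7, 2, 3)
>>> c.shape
(2, 7, 7, 3)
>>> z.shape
(3,)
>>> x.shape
(7, 3)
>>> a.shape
(2, 7)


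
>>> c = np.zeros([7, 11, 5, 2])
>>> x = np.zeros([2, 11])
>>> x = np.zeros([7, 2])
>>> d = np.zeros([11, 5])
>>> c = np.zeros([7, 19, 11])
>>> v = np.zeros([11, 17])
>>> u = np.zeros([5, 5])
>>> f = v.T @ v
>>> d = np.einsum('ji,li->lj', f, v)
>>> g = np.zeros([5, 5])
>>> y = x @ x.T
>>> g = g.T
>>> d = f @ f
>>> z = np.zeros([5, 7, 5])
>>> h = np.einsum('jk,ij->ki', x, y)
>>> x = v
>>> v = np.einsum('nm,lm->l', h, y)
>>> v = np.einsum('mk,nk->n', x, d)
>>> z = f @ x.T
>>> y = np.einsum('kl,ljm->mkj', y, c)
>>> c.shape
(7, 19, 11)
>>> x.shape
(11, 17)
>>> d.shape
(17, 17)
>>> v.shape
(17,)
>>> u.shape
(5, 5)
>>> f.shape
(17, 17)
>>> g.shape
(5, 5)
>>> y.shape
(11, 7, 19)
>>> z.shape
(17, 11)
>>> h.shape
(2, 7)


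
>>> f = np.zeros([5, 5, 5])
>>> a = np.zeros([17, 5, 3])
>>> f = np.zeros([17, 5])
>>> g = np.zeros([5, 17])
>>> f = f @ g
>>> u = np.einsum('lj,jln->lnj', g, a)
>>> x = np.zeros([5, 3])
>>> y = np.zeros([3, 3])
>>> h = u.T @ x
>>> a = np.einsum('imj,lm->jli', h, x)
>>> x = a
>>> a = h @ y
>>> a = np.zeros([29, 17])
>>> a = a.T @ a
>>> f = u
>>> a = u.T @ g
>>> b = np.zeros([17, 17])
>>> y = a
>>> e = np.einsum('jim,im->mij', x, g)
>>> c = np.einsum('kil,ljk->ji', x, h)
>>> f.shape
(5, 3, 17)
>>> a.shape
(17, 3, 17)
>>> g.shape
(5, 17)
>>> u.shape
(5, 3, 17)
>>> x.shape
(3, 5, 17)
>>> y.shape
(17, 3, 17)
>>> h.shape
(17, 3, 3)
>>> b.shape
(17, 17)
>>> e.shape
(17, 5, 3)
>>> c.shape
(3, 5)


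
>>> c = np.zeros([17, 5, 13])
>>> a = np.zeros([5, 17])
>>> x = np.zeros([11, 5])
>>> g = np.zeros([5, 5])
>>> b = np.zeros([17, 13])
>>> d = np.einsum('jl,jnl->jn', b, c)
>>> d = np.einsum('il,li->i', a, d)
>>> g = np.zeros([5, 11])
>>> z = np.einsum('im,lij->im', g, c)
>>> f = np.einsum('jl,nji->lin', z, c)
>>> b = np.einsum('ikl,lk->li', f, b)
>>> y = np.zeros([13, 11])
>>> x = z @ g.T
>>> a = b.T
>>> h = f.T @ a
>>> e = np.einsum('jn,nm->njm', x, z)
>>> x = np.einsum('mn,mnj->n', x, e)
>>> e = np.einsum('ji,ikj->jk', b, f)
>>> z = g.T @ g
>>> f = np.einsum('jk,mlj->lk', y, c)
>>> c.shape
(17, 5, 13)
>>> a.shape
(11, 17)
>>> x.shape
(5,)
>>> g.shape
(5, 11)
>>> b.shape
(17, 11)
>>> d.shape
(5,)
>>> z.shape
(11, 11)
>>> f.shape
(5, 11)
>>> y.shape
(13, 11)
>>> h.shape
(17, 13, 17)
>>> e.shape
(17, 13)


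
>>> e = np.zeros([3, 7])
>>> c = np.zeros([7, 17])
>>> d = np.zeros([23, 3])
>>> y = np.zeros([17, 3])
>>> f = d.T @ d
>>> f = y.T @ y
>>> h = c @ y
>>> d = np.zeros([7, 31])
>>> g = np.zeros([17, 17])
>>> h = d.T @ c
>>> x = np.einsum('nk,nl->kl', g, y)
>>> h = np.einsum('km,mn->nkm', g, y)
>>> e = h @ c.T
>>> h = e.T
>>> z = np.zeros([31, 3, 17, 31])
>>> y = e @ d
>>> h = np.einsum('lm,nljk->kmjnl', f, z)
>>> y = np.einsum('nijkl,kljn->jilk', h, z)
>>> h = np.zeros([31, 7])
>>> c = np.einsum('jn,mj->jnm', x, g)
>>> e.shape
(3, 17, 7)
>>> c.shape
(17, 3, 17)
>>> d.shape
(7, 31)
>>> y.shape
(17, 3, 3, 31)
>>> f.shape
(3, 3)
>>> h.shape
(31, 7)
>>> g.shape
(17, 17)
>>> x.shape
(17, 3)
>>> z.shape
(31, 3, 17, 31)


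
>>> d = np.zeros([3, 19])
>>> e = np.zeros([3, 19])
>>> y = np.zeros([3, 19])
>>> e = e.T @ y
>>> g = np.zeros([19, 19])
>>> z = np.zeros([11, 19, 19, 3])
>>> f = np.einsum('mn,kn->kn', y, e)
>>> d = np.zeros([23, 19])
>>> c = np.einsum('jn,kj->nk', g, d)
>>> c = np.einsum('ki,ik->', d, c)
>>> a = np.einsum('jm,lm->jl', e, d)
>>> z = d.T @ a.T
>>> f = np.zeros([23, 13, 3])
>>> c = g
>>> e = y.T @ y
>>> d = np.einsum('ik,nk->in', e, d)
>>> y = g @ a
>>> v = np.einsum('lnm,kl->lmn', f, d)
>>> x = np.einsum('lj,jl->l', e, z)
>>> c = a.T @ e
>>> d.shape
(19, 23)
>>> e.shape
(19, 19)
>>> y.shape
(19, 23)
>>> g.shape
(19, 19)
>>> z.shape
(19, 19)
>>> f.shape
(23, 13, 3)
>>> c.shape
(23, 19)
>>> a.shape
(19, 23)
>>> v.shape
(23, 3, 13)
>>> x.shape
(19,)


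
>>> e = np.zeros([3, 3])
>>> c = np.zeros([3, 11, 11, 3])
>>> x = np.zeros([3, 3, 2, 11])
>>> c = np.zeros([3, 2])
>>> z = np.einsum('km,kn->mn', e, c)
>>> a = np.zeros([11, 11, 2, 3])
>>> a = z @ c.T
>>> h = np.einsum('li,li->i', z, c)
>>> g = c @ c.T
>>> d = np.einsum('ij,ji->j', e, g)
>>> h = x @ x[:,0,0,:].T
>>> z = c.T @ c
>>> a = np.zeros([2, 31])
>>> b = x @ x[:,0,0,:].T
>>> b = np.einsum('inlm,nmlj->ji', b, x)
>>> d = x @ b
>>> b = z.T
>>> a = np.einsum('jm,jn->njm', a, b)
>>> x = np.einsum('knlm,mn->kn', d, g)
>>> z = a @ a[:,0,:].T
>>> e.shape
(3, 3)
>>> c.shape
(3, 2)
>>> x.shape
(3, 3)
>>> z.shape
(2, 2, 2)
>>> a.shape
(2, 2, 31)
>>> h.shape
(3, 3, 2, 3)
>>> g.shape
(3, 3)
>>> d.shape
(3, 3, 2, 3)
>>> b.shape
(2, 2)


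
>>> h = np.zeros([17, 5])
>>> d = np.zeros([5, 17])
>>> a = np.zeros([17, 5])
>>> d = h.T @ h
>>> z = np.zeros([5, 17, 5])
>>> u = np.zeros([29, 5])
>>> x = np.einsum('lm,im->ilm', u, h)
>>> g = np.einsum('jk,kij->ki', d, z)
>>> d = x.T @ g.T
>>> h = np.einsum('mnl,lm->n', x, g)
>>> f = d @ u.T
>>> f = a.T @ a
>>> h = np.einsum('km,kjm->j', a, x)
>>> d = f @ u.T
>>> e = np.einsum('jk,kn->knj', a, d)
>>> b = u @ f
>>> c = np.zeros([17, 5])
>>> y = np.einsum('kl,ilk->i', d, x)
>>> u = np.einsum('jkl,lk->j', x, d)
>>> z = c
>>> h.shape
(29,)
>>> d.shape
(5, 29)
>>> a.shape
(17, 5)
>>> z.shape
(17, 5)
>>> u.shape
(17,)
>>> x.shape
(17, 29, 5)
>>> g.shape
(5, 17)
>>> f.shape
(5, 5)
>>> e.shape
(5, 29, 17)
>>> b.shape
(29, 5)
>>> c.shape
(17, 5)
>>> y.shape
(17,)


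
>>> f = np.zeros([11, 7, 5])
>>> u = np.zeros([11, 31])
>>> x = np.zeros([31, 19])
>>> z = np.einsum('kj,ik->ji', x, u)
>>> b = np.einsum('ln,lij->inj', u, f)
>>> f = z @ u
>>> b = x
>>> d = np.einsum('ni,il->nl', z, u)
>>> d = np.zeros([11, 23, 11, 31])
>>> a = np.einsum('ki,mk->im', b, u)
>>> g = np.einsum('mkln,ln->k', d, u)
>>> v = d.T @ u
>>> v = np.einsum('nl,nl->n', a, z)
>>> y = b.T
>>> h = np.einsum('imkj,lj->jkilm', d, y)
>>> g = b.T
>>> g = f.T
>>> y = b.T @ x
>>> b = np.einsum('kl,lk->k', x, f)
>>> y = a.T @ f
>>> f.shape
(19, 31)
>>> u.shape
(11, 31)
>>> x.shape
(31, 19)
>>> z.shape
(19, 11)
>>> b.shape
(31,)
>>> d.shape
(11, 23, 11, 31)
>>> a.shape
(19, 11)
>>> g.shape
(31, 19)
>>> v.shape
(19,)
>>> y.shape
(11, 31)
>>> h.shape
(31, 11, 11, 19, 23)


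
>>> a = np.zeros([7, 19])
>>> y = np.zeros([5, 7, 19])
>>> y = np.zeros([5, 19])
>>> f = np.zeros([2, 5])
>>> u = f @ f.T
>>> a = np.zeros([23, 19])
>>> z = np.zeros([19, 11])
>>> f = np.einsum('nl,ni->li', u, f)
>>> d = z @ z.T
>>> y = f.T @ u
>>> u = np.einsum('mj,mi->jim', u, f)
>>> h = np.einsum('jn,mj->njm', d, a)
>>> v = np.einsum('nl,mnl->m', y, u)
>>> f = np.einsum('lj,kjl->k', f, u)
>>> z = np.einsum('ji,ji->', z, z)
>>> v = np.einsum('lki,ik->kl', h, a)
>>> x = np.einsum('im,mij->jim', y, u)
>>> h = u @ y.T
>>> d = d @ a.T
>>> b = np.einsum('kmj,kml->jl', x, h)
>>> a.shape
(23, 19)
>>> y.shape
(5, 2)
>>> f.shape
(2,)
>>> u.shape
(2, 5, 2)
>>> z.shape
()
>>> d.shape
(19, 23)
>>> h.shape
(2, 5, 5)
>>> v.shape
(19, 19)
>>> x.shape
(2, 5, 2)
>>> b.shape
(2, 5)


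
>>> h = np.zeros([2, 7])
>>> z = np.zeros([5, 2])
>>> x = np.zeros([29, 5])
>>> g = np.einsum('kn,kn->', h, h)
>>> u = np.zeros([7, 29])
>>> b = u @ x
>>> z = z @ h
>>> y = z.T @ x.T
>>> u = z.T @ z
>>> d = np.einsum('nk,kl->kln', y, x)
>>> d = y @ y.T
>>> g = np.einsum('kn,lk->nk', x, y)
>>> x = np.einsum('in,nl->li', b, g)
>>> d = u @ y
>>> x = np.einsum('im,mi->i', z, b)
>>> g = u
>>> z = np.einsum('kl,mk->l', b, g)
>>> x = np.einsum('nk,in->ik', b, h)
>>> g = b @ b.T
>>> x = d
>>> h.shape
(2, 7)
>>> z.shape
(5,)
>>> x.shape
(7, 29)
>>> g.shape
(7, 7)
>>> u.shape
(7, 7)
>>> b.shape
(7, 5)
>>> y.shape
(7, 29)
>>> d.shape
(7, 29)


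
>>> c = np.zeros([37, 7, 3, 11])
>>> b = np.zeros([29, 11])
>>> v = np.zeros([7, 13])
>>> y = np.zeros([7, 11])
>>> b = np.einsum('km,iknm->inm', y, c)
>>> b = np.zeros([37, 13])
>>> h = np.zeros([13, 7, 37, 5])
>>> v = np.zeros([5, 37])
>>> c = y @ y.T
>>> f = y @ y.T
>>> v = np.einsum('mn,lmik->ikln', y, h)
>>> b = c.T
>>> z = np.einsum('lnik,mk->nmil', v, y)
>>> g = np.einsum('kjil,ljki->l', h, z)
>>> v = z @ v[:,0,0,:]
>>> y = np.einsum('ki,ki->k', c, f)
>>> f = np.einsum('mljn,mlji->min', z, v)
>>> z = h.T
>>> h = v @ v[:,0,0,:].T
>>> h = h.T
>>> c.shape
(7, 7)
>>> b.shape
(7, 7)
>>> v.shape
(5, 7, 13, 11)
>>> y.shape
(7,)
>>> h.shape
(5, 13, 7, 5)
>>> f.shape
(5, 11, 37)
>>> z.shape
(5, 37, 7, 13)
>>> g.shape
(5,)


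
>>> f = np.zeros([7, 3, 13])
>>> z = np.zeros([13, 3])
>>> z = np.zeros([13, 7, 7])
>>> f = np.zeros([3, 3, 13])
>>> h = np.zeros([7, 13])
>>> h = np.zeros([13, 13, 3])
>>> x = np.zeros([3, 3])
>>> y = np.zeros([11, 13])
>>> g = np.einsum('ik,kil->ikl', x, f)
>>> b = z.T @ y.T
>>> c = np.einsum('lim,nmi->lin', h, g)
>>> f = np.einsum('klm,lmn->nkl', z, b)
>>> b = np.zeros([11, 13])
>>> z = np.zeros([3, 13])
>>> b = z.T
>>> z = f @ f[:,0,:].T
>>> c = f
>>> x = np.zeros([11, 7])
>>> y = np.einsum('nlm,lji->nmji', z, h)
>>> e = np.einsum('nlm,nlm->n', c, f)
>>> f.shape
(11, 13, 7)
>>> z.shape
(11, 13, 11)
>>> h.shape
(13, 13, 3)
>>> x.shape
(11, 7)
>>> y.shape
(11, 11, 13, 3)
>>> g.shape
(3, 3, 13)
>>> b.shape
(13, 3)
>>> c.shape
(11, 13, 7)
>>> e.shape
(11,)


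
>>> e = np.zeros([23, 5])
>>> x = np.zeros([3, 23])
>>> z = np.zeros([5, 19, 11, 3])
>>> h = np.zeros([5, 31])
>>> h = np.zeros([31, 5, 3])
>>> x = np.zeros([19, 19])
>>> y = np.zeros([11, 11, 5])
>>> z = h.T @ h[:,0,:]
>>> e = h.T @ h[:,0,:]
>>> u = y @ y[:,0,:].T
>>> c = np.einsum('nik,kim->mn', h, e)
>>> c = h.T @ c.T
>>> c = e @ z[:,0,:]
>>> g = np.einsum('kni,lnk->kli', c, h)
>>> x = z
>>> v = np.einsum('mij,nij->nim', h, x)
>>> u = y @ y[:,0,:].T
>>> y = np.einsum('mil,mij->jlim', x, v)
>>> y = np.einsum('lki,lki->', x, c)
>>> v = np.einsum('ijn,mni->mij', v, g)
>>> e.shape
(3, 5, 3)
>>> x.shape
(3, 5, 3)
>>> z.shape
(3, 5, 3)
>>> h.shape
(31, 5, 3)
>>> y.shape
()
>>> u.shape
(11, 11, 11)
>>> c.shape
(3, 5, 3)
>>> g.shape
(3, 31, 3)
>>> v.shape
(3, 3, 5)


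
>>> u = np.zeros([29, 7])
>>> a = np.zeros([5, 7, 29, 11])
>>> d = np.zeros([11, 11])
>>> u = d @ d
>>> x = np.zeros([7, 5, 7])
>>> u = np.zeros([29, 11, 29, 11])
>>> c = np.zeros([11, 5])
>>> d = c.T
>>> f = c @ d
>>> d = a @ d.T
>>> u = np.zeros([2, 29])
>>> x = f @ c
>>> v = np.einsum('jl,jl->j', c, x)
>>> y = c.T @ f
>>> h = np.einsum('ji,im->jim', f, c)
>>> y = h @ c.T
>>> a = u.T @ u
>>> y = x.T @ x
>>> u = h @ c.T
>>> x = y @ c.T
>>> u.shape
(11, 11, 11)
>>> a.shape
(29, 29)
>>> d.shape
(5, 7, 29, 5)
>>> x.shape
(5, 11)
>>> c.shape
(11, 5)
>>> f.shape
(11, 11)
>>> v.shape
(11,)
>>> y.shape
(5, 5)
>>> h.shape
(11, 11, 5)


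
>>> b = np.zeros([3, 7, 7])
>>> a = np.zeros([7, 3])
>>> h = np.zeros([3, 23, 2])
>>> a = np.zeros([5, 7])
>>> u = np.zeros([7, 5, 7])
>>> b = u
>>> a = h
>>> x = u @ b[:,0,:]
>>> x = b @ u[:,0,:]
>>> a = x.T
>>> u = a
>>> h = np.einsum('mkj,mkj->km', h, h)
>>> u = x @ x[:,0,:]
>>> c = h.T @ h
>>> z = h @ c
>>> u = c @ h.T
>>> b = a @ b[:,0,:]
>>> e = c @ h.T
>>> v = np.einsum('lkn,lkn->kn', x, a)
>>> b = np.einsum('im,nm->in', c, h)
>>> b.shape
(3, 23)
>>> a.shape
(7, 5, 7)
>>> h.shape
(23, 3)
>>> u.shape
(3, 23)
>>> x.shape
(7, 5, 7)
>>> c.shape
(3, 3)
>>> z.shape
(23, 3)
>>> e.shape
(3, 23)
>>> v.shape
(5, 7)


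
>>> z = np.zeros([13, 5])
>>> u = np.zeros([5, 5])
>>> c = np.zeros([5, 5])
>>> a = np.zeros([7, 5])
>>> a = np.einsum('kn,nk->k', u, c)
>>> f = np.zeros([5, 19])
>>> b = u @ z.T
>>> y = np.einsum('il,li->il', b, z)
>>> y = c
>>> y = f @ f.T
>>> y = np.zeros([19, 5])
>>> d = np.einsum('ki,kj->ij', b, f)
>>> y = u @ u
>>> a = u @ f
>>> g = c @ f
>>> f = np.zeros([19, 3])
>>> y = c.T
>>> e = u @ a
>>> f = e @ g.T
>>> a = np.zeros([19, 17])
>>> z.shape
(13, 5)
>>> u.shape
(5, 5)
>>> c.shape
(5, 5)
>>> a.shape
(19, 17)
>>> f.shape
(5, 5)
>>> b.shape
(5, 13)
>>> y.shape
(5, 5)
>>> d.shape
(13, 19)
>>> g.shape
(5, 19)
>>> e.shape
(5, 19)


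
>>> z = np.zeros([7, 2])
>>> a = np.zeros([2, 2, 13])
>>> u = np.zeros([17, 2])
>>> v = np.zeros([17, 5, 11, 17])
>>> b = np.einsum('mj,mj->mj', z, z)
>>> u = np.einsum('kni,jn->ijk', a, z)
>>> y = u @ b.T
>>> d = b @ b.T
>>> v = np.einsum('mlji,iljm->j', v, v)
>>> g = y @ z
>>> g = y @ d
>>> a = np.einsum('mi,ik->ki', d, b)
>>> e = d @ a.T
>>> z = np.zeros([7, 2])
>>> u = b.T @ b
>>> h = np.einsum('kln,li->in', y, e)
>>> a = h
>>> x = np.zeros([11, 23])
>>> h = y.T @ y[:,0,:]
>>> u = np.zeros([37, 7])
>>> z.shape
(7, 2)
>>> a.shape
(2, 7)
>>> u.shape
(37, 7)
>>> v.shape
(11,)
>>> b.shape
(7, 2)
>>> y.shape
(13, 7, 7)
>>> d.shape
(7, 7)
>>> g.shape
(13, 7, 7)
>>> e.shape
(7, 2)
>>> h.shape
(7, 7, 7)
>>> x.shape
(11, 23)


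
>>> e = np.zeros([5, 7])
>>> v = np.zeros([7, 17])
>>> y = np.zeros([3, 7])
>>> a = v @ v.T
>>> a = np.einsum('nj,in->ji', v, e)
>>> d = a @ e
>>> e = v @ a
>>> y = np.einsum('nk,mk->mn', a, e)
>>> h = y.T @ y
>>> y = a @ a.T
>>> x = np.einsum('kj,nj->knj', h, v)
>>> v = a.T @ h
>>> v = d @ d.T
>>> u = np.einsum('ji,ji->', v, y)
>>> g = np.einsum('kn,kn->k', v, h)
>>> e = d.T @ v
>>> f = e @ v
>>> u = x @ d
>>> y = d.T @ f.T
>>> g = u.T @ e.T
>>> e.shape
(7, 17)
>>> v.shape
(17, 17)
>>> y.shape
(7, 7)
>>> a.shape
(17, 5)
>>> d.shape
(17, 7)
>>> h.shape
(17, 17)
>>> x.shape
(17, 7, 17)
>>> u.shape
(17, 7, 7)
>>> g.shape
(7, 7, 7)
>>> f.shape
(7, 17)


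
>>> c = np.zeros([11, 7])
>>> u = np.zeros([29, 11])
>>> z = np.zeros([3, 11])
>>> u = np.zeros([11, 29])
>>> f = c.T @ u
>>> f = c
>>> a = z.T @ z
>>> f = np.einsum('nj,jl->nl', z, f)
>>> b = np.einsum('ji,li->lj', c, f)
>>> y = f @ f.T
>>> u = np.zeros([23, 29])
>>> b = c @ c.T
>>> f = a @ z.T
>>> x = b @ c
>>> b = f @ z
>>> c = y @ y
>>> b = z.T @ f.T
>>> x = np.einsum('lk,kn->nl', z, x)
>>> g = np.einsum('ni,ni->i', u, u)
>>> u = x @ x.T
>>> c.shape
(3, 3)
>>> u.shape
(7, 7)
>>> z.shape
(3, 11)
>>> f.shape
(11, 3)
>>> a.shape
(11, 11)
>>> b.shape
(11, 11)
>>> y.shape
(3, 3)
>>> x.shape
(7, 3)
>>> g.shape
(29,)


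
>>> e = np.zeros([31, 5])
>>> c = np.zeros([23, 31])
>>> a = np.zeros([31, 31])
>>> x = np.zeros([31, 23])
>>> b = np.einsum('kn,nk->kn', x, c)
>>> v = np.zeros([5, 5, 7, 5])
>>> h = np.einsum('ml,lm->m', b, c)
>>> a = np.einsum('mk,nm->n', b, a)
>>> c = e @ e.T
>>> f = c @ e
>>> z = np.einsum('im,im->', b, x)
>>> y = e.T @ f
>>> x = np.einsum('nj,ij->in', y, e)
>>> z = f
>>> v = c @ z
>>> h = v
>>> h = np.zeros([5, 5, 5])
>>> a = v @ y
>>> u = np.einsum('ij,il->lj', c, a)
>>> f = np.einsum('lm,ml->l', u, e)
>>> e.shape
(31, 5)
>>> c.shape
(31, 31)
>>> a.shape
(31, 5)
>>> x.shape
(31, 5)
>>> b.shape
(31, 23)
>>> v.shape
(31, 5)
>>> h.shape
(5, 5, 5)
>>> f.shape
(5,)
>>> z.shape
(31, 5)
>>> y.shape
(5, 5)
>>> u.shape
(5, 31)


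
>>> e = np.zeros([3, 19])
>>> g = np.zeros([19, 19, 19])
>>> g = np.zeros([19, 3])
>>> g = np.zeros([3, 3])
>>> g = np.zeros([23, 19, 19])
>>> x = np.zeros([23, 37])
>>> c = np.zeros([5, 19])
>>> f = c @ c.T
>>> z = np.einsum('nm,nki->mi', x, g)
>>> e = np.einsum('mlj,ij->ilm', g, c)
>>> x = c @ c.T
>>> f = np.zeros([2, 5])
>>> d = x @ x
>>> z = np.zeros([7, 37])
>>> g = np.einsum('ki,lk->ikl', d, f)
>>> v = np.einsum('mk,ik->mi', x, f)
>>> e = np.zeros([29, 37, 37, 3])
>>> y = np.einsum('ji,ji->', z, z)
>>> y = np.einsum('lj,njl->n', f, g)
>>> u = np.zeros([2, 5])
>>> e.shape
(29, 37, 37, 3)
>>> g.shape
(5, 5, 2)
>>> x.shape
(5, 5)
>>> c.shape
(5, 19)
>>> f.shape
(2, 5)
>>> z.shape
(7, 37)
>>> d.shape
(5, 5)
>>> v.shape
(5, 2)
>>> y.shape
(5,)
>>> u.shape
(2, 5)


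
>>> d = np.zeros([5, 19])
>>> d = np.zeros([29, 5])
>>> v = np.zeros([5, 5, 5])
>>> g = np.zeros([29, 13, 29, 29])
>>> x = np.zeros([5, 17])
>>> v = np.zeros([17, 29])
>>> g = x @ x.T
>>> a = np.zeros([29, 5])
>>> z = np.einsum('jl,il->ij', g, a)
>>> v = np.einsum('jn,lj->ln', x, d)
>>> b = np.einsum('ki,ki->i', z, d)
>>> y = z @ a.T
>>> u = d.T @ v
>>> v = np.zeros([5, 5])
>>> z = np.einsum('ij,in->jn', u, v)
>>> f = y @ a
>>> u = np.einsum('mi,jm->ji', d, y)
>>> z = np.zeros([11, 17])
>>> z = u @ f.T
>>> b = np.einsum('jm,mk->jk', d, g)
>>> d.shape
(29, 5)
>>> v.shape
(5, 5)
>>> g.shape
(5, 5)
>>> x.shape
(5, 17)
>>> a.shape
(29, 5)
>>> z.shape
(29, 29)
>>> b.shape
(29, 5)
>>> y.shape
(29, 29)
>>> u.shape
(29, 5)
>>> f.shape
(29, 5)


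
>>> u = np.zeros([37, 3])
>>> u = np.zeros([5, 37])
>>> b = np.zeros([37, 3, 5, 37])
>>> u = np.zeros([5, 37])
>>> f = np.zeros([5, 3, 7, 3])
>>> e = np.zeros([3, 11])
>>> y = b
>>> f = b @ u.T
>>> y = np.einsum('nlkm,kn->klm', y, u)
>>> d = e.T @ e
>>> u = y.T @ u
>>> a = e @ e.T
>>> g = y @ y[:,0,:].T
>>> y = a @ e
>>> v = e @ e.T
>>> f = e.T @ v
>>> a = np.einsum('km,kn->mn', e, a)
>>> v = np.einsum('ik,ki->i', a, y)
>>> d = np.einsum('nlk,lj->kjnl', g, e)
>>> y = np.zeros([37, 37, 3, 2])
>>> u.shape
(37, 3, 37)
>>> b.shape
(37, 3, 5, 37)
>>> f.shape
(11, 3)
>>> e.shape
(3, 11)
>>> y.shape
(37, 37, 3, 2)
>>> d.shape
(5, 11, 5, 3)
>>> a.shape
(11, 3)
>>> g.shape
(5, 3, 5)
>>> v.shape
(11,)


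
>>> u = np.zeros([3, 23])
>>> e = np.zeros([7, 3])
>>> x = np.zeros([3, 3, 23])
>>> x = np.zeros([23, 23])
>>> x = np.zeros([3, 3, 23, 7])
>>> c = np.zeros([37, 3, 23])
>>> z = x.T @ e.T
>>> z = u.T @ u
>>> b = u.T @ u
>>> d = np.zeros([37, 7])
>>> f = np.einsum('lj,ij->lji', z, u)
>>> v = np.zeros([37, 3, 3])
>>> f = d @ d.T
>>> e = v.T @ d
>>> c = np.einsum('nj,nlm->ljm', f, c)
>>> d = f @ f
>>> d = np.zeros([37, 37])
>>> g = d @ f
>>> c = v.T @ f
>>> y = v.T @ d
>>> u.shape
(3, 23)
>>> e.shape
(3, 3, 7)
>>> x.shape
(3, 3, 23, 7)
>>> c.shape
(3, 3, 37)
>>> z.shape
(23, 23)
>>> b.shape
(23, 23)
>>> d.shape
(37, 37)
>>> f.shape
(37, 37)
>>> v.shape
(37, 3, 3)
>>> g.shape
(37, 37)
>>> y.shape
(3, 3, 37)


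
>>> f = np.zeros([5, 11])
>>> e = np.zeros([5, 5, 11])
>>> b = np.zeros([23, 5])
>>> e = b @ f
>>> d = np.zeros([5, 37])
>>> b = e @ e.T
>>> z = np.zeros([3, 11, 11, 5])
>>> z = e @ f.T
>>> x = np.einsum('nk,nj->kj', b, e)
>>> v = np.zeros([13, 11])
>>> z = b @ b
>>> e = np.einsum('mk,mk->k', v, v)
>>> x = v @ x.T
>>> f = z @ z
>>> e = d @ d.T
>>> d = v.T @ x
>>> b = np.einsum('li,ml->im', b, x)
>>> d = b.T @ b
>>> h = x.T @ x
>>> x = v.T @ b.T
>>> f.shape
(23, 23)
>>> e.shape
(5, 5)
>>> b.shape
(23, 13)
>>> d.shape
(13, 13)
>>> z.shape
(23, 23)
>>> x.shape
(11, 23)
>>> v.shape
(13, 11)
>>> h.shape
(23, 23)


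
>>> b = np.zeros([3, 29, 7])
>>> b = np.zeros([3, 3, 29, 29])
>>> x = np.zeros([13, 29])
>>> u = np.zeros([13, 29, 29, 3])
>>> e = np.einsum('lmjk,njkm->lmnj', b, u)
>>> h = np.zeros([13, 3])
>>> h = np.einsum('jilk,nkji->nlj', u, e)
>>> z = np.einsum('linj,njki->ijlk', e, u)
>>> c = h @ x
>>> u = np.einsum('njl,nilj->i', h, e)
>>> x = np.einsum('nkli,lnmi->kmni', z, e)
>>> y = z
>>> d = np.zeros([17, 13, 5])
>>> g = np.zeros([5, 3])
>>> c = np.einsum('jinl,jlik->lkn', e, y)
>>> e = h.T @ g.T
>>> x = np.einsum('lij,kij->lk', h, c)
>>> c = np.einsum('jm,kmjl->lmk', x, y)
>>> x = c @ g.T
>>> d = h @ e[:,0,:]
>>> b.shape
(3, 3, 29, 29)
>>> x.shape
(29, 29, 5)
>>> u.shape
(3,)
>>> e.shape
(13, 29, 5)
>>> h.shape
(3, 29, 13)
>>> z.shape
(3, 29, 3, 29)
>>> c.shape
(29, 29, 3)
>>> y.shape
(3, 29, 3, 29)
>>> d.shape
(3, 29, 5)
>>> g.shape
(5, 3)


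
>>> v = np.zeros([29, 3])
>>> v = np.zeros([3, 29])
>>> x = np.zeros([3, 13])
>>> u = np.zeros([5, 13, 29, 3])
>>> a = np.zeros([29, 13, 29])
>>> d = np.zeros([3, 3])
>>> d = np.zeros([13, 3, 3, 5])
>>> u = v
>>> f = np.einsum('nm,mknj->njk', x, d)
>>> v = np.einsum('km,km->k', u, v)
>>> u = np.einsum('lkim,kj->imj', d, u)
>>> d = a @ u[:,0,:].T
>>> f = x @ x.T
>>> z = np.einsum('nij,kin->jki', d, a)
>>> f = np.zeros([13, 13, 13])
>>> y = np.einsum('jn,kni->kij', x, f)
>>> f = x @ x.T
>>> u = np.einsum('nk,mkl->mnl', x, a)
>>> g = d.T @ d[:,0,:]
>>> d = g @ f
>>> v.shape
(3,)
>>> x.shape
(3, 13)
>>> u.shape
(29, 3, 29)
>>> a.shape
(29, 13, 29)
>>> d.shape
(3, 13, 3)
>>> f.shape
(3, 3)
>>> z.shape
(3, 29, 13)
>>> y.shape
(13, 13, 3)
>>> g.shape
(3, 13, 3)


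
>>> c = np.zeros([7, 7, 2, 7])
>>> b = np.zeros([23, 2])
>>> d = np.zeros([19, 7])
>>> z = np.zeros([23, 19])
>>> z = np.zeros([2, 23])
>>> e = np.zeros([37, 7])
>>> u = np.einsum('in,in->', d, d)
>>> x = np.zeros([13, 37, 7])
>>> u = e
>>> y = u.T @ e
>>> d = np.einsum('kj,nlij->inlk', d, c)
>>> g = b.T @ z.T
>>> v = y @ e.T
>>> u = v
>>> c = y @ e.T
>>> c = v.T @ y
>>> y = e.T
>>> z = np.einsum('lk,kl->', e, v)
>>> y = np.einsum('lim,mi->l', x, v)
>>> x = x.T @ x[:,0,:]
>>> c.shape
(37, 7)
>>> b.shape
(23, 2)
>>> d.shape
(2, 7, 7, 19)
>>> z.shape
()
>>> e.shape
(37, 7)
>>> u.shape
(7, 37)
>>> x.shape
(7, 37, 7)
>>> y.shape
(13,)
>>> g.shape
(2, 2)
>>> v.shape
(7, 37)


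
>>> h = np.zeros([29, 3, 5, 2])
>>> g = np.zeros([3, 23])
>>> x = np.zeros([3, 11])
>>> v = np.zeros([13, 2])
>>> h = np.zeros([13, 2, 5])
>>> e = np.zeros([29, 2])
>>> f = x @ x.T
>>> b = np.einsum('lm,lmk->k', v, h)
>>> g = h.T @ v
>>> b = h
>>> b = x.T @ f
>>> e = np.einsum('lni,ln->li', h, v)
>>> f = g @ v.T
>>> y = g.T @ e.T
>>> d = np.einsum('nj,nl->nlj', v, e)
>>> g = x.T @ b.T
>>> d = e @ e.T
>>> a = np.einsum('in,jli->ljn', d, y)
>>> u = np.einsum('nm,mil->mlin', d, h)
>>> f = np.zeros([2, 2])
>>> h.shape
(13, 2, 5)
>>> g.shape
(11, 11)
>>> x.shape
(3, 11)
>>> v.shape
(13, 2)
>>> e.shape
(13, 5)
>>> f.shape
(2, 2)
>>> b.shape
(11, 3)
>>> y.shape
(2, 2, 13)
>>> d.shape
(13, 13)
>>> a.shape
(2, 2, 13)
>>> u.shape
(13, 5, 2, 13)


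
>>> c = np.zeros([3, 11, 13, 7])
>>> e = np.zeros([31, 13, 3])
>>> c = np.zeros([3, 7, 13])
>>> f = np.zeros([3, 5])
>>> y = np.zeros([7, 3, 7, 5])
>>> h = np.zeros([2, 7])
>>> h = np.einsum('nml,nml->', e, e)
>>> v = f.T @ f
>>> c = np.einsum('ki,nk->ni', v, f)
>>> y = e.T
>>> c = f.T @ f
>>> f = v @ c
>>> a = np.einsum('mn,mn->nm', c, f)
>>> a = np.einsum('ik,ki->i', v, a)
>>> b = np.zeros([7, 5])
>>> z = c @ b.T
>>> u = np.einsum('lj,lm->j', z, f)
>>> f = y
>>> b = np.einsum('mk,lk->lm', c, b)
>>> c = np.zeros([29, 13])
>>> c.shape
(29, 13)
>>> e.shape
(31, 13, 3)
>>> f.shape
(3, 13, 31)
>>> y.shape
(3, 13, 31)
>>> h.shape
()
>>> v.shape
(5, 5)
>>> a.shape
(5,)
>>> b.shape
(7, 5)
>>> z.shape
(5, 7)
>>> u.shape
(7,)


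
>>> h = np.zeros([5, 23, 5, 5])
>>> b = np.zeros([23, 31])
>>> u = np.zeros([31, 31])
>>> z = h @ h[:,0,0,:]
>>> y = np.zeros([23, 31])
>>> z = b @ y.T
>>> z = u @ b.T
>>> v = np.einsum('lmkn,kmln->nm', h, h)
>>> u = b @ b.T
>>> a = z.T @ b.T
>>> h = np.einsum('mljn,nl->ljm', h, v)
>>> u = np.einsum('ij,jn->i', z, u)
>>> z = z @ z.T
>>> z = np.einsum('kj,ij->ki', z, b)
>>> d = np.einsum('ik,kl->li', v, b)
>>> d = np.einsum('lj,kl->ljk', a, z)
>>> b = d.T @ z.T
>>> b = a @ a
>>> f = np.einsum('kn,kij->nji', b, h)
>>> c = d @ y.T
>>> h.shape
(23, 5, 5)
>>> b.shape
(23, 23)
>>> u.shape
(31,)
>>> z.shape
(31, 23)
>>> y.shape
(23, 31)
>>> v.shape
(5, 23)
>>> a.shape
(23, 23)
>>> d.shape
(23, 23, 31)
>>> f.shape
(23, 5, 5)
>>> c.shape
(23, 23, 23)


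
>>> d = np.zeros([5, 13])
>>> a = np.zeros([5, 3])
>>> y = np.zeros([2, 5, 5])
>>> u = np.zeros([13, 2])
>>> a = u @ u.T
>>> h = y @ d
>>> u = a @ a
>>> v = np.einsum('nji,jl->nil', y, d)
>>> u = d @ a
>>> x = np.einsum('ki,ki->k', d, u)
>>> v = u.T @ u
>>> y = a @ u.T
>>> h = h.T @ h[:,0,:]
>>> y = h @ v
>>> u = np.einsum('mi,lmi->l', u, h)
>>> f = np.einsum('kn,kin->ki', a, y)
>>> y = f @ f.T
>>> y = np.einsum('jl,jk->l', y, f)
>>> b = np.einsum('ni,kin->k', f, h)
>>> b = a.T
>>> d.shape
(5, 13)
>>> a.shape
(13, 13)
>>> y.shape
(13,)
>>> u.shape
(13,)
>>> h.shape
(13, 5, 13)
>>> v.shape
(13, 13)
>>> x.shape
(5,)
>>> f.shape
(13, 5)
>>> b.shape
(13, 13)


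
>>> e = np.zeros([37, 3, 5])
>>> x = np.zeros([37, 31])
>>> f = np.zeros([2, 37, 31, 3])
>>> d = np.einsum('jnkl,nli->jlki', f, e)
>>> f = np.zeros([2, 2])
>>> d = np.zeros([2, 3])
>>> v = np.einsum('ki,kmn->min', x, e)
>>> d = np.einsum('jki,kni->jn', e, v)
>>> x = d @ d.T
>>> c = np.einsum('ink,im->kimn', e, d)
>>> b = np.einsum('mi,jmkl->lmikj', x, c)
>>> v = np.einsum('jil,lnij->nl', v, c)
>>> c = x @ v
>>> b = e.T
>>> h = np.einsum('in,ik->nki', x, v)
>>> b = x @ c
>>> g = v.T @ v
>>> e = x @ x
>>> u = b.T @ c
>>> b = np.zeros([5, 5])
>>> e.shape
(37, 37)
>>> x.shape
(37, 37)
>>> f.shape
(2, 2)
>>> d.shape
(37, 31)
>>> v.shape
(37, 5)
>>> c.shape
(37, 5)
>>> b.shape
(5, 5)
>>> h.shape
(37, 5, 37)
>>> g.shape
(5, 5)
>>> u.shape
(5, 5)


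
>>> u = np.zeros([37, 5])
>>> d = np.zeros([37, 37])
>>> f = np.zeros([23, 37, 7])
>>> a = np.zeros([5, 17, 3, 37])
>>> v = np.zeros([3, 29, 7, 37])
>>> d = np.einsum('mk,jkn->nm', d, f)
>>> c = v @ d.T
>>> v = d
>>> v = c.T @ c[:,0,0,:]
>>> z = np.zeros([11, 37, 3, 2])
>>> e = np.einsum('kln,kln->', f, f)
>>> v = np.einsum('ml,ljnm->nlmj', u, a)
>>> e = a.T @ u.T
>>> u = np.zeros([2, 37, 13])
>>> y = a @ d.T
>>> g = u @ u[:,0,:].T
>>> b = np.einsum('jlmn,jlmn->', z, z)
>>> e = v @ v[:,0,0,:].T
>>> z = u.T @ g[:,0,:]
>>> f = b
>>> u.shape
(2, 37, 13)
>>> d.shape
(7, 37)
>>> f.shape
()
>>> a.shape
(5, 17, 3, 37)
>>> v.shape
(3, 5, 37, 17)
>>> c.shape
(3, 29, 7, 7)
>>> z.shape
(13, 37, 2)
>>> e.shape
(3, 5, 37, 3)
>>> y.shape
(5, 17, 3, 7)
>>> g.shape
(2, 37, 2)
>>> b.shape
()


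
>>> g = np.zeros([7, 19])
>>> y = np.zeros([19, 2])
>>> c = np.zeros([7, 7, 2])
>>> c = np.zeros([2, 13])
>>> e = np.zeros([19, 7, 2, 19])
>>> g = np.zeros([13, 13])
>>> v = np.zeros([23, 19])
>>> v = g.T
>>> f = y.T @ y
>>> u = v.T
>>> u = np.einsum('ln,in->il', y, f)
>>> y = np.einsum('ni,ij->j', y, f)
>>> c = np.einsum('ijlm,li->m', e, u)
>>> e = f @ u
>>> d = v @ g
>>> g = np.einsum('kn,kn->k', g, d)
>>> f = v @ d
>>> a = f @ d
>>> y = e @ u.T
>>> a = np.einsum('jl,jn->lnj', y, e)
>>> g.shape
(13,)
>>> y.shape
(2, 2)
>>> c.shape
(19,)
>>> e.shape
(2, 19)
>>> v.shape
(13, 13)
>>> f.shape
(13, 13)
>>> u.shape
(2, 19)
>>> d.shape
(13, 13)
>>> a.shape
(2, 19, 2)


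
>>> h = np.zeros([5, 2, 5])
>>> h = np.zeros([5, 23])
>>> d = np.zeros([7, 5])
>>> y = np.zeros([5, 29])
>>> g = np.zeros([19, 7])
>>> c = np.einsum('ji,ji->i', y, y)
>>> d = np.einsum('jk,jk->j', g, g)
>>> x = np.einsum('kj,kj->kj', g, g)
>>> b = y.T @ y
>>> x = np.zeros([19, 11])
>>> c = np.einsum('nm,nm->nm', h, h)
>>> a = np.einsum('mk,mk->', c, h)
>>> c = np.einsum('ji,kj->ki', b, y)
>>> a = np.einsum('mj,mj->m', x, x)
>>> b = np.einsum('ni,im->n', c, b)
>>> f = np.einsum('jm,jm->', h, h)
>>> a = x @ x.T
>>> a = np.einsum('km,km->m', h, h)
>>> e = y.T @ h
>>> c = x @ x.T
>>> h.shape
(5, 23)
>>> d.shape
(19,)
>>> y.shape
(5, 29)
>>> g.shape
(19, 7)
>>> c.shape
(19, 19)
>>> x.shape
(19, 11)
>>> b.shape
(5,)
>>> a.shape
(23,)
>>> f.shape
()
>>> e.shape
(29, 23)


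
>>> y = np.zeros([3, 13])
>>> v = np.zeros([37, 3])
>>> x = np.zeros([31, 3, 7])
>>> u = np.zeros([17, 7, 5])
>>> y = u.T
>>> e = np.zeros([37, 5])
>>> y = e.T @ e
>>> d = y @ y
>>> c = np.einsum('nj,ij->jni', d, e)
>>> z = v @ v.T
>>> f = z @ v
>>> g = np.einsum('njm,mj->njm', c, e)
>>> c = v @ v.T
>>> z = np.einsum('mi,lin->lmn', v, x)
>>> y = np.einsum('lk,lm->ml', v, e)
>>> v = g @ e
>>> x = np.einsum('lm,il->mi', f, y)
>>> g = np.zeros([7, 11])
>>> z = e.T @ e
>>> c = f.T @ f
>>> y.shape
(5, 37)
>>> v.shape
(5, 5, 5)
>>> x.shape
(3, 5)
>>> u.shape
(17, 7, 5)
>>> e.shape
(37, 5)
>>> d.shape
(5, 5)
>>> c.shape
(3, 3)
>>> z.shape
(5, 5)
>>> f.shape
(37, 3)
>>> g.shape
(7, 11)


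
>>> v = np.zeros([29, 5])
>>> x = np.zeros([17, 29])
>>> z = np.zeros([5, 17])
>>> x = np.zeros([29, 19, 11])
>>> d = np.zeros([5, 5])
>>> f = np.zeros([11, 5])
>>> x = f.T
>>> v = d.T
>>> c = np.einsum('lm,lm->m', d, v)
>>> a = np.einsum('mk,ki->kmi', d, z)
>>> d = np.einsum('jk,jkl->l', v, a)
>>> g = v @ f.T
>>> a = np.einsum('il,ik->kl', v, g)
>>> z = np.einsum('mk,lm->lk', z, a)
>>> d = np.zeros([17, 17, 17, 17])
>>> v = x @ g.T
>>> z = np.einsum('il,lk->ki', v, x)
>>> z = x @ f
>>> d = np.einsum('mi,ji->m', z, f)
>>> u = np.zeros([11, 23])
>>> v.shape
(5, 5)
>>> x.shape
(5, 11)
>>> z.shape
(5, 5)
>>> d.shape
(5,)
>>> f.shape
(11, 5)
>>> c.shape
(5,)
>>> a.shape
(11, 5)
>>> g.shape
(5, 11)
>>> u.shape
(11, 23)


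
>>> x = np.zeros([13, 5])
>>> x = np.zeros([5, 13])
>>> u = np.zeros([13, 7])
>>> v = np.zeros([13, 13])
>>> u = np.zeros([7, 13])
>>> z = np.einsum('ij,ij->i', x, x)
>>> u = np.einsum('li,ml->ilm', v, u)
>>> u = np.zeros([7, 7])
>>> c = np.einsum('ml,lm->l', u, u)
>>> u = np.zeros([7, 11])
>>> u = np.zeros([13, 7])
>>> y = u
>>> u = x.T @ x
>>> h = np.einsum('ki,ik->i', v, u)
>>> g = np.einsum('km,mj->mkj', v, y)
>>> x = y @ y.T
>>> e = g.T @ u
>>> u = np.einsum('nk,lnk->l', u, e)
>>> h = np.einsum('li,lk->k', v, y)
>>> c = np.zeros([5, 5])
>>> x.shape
(13, 13)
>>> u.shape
(7,)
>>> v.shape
(13, 13)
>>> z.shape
(5,)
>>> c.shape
(5, 5)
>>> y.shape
(13, 7)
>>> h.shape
(7,)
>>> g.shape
(13, 13, 7)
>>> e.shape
(7, 13, 13)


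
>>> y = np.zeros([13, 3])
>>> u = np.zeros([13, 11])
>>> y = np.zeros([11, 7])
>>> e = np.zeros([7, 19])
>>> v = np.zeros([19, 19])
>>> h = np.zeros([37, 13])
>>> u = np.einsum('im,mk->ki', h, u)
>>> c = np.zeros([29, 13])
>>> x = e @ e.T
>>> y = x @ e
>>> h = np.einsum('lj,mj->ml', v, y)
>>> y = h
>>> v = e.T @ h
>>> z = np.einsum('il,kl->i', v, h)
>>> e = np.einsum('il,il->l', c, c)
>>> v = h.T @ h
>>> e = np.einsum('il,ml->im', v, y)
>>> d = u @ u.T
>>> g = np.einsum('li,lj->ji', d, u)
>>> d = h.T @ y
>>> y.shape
(7, 19)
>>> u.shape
(11, 37)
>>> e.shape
(19, 7)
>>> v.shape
(19, 19)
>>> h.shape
(7, 19)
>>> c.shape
(29, 13)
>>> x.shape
(7, 7)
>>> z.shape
(19,)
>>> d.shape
(19, 19)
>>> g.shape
(37, 11)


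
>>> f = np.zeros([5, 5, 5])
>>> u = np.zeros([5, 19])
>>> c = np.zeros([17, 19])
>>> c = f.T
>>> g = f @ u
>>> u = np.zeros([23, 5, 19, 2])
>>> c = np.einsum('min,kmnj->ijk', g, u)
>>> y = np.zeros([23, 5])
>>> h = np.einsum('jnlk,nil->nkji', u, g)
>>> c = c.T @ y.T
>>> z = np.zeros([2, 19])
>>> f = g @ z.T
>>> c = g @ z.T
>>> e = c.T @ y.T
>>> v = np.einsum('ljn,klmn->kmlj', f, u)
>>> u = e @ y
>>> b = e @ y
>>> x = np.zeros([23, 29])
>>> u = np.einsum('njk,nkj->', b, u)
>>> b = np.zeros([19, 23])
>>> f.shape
(5, 5, 2)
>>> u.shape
()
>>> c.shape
(5, 5, 2)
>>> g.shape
(5, 5, 19)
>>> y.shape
(23, 5)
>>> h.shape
(5, 2, 23, 5)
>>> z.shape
(2, 19)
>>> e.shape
(2, 5, 23)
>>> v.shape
(23, 19, 5, 5)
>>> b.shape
(19, 23)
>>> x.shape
(23, 29)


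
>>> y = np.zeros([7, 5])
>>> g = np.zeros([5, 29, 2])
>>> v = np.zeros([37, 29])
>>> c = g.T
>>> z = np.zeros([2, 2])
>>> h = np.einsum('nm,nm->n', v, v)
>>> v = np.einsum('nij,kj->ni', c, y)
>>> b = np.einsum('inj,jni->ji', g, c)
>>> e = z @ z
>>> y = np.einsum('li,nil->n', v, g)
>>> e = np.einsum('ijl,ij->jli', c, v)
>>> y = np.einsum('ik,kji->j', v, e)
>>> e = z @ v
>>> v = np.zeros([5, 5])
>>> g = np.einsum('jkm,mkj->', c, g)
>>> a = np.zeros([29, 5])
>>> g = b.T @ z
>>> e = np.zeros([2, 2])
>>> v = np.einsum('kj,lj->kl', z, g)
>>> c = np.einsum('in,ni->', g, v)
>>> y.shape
(5,)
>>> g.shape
(5, 2)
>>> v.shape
(2, 5)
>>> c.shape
()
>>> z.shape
(2, 2)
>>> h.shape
(37,)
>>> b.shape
(2, 5)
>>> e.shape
(2, 2)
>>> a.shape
(29, 5)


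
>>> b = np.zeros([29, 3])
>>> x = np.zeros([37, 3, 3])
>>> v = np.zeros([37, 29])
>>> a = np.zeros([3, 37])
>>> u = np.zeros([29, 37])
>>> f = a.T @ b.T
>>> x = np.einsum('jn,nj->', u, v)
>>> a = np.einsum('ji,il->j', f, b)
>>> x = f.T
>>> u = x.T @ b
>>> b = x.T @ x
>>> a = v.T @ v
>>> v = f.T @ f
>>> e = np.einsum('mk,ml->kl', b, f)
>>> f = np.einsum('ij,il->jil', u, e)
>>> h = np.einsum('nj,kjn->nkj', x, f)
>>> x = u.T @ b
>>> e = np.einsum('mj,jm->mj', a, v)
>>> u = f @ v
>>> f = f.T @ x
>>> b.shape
(37, 37)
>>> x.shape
(3, 37)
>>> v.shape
(29, 29)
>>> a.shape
(29, 29)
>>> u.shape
(3, 37, 29)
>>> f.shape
(29, 37, 37)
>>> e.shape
(29, 29)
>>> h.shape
(29, 3, 37)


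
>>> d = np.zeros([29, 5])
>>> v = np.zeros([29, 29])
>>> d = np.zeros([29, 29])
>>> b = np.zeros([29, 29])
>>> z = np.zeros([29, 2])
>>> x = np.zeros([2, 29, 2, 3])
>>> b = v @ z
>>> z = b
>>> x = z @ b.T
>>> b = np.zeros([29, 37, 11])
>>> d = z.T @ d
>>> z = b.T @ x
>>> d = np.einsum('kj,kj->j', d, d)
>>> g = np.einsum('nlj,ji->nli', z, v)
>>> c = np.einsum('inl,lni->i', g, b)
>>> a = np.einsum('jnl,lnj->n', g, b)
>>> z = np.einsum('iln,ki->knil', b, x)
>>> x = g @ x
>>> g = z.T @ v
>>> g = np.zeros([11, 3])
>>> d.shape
(29,)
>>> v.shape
(29, 29)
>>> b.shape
(29, 37, 11)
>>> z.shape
(29, 11, 29, 37)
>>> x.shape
(11, 37, 29)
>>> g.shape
(11, 3)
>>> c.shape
(11,)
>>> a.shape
(37,)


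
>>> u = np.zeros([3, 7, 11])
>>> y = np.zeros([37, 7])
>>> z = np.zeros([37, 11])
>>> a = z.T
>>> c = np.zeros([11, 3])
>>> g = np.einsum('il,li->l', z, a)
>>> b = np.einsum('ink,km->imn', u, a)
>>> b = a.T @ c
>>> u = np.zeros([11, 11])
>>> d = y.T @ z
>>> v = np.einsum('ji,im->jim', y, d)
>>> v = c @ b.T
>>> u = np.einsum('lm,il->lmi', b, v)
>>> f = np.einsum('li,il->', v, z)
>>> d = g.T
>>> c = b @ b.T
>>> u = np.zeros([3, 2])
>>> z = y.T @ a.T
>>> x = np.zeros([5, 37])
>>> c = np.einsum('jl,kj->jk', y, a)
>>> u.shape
(3, 2)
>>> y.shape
(37, 7)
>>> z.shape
(7, 11)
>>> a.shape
(11, 37)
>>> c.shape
(37, 11)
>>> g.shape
(11,)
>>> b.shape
(37, 3)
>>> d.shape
(11,)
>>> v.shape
(11, 37)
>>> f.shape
()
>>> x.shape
(5, 37)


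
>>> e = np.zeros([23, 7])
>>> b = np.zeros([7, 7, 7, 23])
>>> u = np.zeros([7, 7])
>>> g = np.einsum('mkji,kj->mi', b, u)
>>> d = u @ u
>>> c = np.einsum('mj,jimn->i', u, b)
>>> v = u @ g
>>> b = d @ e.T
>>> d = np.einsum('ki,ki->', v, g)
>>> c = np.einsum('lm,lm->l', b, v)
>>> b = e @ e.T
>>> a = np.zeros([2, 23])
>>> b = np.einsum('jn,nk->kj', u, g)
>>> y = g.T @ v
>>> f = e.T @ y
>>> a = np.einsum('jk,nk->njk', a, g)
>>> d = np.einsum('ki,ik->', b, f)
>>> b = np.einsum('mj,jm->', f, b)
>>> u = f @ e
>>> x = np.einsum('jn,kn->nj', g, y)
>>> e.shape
(23, 7)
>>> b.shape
()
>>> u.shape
(7, 7)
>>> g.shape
(7, 23)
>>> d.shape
()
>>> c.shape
(7,)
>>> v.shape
(7, 23)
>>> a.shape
(7, 2, 23)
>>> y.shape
(23, 23)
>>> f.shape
(7, 23)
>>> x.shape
(23, 7)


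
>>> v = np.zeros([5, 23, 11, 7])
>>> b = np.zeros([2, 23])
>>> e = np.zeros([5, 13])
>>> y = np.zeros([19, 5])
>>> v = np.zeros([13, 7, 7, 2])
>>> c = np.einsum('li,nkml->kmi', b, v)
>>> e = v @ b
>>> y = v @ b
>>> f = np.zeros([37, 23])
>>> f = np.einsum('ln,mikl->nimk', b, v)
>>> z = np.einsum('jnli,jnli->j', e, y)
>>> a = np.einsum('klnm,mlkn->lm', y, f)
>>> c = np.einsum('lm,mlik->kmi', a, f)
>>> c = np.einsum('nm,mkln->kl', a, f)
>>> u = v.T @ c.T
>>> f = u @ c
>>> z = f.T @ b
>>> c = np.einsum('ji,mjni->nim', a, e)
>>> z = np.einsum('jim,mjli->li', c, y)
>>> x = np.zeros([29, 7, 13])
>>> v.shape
(13, 7, 7, 2)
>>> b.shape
(2, 23)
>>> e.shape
(13, 7, 7, 23)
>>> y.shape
(13, 7, 7, 23)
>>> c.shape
(7, 23, 13)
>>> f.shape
(2, 7, 7, 13)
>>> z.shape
(7, 23)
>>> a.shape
(7, 23)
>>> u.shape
(2, 7, 7, 7)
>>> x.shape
(29, 7, 13)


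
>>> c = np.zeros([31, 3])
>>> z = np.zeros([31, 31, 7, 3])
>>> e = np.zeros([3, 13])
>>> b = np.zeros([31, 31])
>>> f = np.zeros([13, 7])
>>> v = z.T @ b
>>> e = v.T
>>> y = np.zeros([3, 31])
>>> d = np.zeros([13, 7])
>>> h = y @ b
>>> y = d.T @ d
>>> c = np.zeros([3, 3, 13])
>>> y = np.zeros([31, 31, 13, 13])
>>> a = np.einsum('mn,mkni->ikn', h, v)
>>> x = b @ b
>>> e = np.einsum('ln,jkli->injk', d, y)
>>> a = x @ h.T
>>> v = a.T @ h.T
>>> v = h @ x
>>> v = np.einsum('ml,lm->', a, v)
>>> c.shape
(3, 3, 13)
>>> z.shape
(31, 31, 7, 3)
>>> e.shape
(13, 7, 31, 31)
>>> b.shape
(31, 31)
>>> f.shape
(13, 7)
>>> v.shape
()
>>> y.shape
(31, 31, 13, 13)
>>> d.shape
(13, 7)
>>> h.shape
(3, 31)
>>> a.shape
(31, 3)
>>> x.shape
(31, 31)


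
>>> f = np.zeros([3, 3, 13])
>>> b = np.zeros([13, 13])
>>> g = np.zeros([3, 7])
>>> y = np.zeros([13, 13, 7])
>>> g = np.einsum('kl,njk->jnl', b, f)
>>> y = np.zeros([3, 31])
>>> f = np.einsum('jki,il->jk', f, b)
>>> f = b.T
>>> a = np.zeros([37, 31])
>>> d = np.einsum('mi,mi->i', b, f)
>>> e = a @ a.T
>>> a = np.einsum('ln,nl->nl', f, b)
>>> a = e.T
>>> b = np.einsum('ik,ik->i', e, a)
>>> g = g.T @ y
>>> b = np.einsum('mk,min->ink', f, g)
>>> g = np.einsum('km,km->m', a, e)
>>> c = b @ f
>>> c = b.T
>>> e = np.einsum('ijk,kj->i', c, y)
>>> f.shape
(13, 13)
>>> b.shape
(3, 31, 13)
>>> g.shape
(37,)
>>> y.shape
(3, 31)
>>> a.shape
(37, 37)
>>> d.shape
(13,)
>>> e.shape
(13,)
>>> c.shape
(13, 31, 3)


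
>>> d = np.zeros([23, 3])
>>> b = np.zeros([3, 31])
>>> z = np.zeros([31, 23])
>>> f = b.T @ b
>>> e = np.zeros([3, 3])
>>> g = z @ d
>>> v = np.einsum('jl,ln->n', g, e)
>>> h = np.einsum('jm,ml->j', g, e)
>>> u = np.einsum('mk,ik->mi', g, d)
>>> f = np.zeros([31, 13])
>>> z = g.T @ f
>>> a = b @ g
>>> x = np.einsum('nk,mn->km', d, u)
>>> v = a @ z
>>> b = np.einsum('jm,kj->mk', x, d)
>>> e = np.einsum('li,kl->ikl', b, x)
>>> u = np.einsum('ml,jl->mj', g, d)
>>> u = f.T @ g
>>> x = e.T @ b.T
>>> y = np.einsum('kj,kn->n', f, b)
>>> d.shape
(23, 3)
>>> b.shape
(31, 23)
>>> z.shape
(3, 13)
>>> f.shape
(31, 13)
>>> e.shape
(23, 3, 31)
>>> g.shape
(31, 3)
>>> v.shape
(3, 13)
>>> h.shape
(31,)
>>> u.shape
(13, 3)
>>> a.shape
(3, 3)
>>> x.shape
(31, 3, 31)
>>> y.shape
(23,)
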